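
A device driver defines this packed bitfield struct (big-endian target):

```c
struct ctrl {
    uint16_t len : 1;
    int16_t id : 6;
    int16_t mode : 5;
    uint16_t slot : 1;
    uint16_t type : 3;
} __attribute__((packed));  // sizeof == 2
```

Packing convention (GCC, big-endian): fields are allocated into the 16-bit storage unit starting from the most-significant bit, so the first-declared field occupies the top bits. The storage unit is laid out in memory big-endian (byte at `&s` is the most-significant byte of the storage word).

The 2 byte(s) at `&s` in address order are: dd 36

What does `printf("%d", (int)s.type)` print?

6

[0]=0xdd [1]=0x36 (big-endian) → word 0xdd36
len:1 @ bit 15 → (0xdd36>>15)&0x1 = 0x1
id:6 @ bit 9 → (0xdd36>>9)&0x3f = 0x2e
mode:5 @ bit 4 → (0xdd36>>4)&0x1f = 0x13
slot:1 @ bit 3 → (0xdd36>>3)&0x1 = 0x0
type:3 @ bit 0 → (0xdd36>>0)&0x7 = 0x6  ←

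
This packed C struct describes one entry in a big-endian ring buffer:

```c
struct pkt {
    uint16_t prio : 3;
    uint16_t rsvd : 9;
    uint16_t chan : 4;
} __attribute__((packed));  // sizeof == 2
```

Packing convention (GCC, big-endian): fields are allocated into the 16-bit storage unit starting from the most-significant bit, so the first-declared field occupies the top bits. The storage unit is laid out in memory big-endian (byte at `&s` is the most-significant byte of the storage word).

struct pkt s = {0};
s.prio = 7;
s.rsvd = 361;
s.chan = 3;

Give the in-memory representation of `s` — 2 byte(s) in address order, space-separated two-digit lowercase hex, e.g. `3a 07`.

f6 93

[13+:3] prio=7 & 0x7 = 0x7; word=0xe000
[4+:9] rsvd=361 & 0x1ff = 0x169; word=0xf690
[0+:4] chan=3 & 0xf = 0x3; word=0xf693
word = 0xf693 → big-endian bytes:
  [0]=0xf6  [1]=0x93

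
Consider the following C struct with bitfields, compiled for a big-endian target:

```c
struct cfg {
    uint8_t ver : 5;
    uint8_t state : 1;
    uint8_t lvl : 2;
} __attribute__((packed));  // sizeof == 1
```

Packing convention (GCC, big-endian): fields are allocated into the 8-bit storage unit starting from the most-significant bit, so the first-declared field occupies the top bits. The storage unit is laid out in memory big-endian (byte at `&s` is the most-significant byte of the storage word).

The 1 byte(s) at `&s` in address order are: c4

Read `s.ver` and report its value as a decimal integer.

[0]=0xc4 (big-endian) → word 0xc4
ver [3+:5] = (word>>3) & 0x1f = 24  ←
state [2+:1] = (word>>2) & 0x1 = 1
lvl [0+:2] = (word>>0) & 0x3 = 0

24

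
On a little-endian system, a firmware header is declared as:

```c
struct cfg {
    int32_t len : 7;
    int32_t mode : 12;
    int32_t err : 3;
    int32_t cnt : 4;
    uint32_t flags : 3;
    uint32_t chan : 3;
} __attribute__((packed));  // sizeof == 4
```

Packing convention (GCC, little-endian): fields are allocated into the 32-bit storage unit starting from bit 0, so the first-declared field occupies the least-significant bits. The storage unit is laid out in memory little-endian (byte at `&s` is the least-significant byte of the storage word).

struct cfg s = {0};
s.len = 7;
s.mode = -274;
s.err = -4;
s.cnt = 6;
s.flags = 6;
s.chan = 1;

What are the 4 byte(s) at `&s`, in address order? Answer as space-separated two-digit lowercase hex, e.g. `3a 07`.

[0+:7] len=7 & 0x7f = 0x7; word=0x00000007
[7+:12] mode=-274 & 0xfff = 0xeee; word=0x00077707
[19+:3] err=-4 & 0x7 = 0x4; word=0x00277707
[22+:4] cnt=6 & 0xf = 0x6; word=0x01a77707
[26+:3] flags=6 & 0x7 = 0x6; word=0x19a77707
[29+:3] chan=1 & 0x7 = 0x1; word=0x39a77707
word = 0x39a77707 → little-endian bytes:
  [0]=0x07  [1]=0x77  [2]=0xa7  [3]=0x39

07 77 a7 39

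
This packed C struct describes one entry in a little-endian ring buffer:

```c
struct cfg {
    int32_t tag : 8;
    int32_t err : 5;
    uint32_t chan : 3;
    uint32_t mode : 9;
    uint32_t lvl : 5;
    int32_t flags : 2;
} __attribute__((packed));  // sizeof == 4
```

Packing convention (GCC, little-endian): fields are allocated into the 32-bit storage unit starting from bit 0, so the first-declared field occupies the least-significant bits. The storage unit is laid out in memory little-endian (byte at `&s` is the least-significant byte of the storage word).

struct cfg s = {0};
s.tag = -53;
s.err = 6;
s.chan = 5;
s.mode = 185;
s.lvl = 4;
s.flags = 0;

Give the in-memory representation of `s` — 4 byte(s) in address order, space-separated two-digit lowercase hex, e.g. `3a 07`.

cb a6 b9 08

[0+:8] tag=-53 & 0xff = 0xcb; word=0x000000cb
[8+:5] err=6 & 0x1f = 0x6; word=0x000006cb
[13+:3] chan=5 & 0x7 = 0x5; word=0x0000a6cb
[16+:9] mode=185 & 0x1ff = 0xb9; word=0x00b9a6cb
[25+:5] lvl=4 & 0x1f = 0x4; word=0x08b9a6cb
[30+:2] flags=0 & 0x3 = 0x0; word=0x08b9a6cb
word = 0x08b9a6cb → little-endian bytes:
  [0]=0xcb  [1]=0xa6  [2]=0xb9  [3]=0x08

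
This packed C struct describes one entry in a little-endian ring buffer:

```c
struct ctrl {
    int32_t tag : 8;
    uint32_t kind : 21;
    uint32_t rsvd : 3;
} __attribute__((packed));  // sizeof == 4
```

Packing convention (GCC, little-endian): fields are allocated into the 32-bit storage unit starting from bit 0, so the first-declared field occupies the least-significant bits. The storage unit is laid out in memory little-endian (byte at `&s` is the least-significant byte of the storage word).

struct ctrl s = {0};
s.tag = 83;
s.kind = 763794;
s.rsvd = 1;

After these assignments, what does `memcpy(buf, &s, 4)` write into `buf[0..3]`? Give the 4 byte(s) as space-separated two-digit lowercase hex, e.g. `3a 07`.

53 92 a7 2b

[0+:8] tag=83 & 0xff = 0x53; word=0x00000053
[8+:21] kind=763794 & 0x1fffff = 0xba792; word=0x0ba79253
[29+:3] rsvd=1 & 0x7 = 0x1; word=0x2ba79253
word = 0x2ba79253 → little-endian bytes:
  [0]=0x53  [1]=0x92  [2]=0xa7  [3]=0x2b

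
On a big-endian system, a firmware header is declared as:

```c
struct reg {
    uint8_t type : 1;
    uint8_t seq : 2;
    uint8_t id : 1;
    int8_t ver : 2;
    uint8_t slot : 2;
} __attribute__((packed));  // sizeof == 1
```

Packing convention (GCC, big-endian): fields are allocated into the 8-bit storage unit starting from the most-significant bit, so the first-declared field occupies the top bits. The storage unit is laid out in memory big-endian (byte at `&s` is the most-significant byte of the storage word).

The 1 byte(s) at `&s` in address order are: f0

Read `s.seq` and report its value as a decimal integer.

3

[0]=0xf0 (big-endian) → word 0xf0
type [7+:1] = (word>>7) & 0x1 = 1
seq [5+:2] = (word>>5) & 0x3 = 3  ←
id [4+:1] = (word>>4) & 0x1 = 1
ver [2+:2] = (word>>2) & 0x3 = 0
slot [0+:2] = (word>>0) & 0x3 = 0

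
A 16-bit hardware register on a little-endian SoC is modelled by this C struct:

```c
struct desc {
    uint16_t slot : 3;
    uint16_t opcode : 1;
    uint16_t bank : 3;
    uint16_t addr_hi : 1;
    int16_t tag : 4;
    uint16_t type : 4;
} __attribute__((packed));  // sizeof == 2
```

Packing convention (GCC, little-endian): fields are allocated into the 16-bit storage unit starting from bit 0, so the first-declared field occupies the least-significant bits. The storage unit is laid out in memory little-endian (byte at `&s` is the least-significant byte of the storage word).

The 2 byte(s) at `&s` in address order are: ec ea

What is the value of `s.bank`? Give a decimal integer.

6

[0]=0xec [1]=0xea (little-endian) → word 0xeaec
slot [0+:3] = (word>>0) & 0x7 = 4
opcode [3+:1] = (word>>3) & 0x1 = 1
bank [4+:3] = (word>>4) & 0x7 = 6  ←
addr_hi [7+:1] = (word>>7) & 0x1 = 1
tag [8+:4] = (word>>8) & 0xf = 10
type [12+:4] = (word>>12) & 0xf = 14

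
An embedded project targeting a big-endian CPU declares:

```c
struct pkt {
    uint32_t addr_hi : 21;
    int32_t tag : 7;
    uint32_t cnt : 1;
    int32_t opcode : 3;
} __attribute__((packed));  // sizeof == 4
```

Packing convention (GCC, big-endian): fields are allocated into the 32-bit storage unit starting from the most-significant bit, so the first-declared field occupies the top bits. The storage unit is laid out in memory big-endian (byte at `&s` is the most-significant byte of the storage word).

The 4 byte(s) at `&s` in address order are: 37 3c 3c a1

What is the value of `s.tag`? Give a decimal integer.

[0]=0x37 [1]=0x3c [2]=0x3c [3]=0xa1 (big-endian) → word 0x373c3ca1
addr_hi:21 @ bit 11 → (0x373c3ca1>>11)&0x1fffff = 0x6e787
tag:7 @ bit 4 → (0x373c3ca1>>4)&0x7f = 0x4a  ←
cnt:1 @ bit 3 → (0x373c3ca1>>3)&0x1 = 0x0
opcode:3 @ bit 0 → (0x373c3ca1>>0)&0x7 = 0x1
tag signed 7b, MSB=1: 74 - 128 = -54

-54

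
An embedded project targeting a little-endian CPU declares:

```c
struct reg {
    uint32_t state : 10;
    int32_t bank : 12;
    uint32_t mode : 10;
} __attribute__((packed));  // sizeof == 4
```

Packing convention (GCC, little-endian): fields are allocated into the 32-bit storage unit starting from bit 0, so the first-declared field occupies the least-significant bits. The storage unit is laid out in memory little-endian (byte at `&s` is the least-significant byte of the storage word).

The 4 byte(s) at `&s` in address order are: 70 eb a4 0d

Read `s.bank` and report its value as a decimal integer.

-1734

[0]=0x70 [1]=0xeb [2]=0xa4 [3]=0x0d (little-endian) → word 0x0da4eb70
state:10 @ bit 0 → (0x0da4eb70>>0)&0x3ff = 0x370
bank:12 @ bit 10 → (0x0da4eb70>>10)&0xfff = 0x93a  ←
mode:10 @ bit 22 → (0x0da4eb70>>22)&0x3ff = 0x36
bank signed 12b, MSB=1: 2362 - 4096 = -1734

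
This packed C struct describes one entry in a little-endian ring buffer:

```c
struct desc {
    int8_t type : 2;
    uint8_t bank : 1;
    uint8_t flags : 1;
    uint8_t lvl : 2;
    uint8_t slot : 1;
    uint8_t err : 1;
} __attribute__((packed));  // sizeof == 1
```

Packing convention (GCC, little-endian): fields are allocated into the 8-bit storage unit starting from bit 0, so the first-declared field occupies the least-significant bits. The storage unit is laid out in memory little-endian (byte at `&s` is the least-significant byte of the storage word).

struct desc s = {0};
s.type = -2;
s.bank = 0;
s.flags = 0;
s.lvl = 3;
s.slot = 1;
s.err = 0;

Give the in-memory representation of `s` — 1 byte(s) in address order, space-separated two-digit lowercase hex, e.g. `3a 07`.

type:2 = -2 → 0x2 << 0 → word 0x02
bank:1 = 0 → 0x0 << 2 → word 0x02
flags:1 = 0 → 0x0 << 3 → word 0x02
lvl:2 = 3 → 0x3 << 4 → word 0x32
slot:1 = 1 → 0x1 << 6 → word 0x72
err:1 = 0 → 0x0 << 7 → word 0x72
word = 0x72 → little-endian bytes:
  [0]=0x72

72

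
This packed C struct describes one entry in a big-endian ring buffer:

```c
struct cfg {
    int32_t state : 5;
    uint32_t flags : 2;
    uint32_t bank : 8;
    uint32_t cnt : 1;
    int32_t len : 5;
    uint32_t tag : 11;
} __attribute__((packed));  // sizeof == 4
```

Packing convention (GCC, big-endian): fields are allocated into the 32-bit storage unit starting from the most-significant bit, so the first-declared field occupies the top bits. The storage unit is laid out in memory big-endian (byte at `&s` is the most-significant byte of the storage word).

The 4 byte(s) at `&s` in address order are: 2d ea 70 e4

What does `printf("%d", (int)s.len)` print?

14

[0]=0x2d [1]=0xea [2]=0x70 [3]=0xe4 (big-endian) → word 0x2dea70e4
state:5 @ bit 27 → (0x2dea70e4>>27)&0x1f = 0x5
flags:2 @ bit 25 → (0x2dea70e4>>25)&0x3 = 0x2
bank:8 @ bit 17 → (0x2dea70e4>>17)&0xff = 0xf5
cnt:1 @ bit 16 → (0x2dea70e4>>16)&0x1 = 0x0
len:5 @ bit 11 → (0x2dea70e4>>11)&0x1f = 0xe  ←
tag:11 @ bit 0 → (0x2dea70e4>>0)&0x7ff = 0xe4
len signed 5b, MSB=0: value = 14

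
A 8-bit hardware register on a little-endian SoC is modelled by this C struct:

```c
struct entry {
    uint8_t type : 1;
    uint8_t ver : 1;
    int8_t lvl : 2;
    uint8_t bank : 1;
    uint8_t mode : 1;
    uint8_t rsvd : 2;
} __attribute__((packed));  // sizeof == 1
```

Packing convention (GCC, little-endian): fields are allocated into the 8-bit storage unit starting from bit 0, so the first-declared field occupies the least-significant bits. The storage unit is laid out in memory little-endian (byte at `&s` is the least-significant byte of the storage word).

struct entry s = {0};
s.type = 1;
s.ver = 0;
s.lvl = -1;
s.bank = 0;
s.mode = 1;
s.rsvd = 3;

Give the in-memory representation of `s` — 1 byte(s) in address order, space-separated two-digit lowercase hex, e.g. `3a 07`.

ed

type:1 = 1 → 0x1 << 0 → word 0x01
ver:1 = 0 → 0x0 << 1 → word 0x01
lvl:2 = -1 → 0x3 << 2 → word 0x0d
bank:1 = 0 → 0x0 << 4 → word 0x0d
mode:1 = 1 → 0x1 << 5 → word 0x2d
rsvd:2 = 3 → 0x3 << 6 → word 0xed
word = 0xed → little-endian bytes:
  [0]=0xed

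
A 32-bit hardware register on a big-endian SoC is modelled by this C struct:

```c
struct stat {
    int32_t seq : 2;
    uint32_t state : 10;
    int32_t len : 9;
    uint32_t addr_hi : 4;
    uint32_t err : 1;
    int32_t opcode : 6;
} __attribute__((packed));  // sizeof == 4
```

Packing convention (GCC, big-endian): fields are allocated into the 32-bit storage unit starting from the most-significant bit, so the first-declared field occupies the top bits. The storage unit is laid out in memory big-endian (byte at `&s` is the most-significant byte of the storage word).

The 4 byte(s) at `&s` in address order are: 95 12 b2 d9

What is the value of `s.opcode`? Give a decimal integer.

25

[0]=0x95 [1]=0x12 [2]=0xb2 [3]=0xd9 (big-endian) → word 0x9512b2d9
seq [30+:2] = (word>>30) & 0x3 = 2
state [20+:10] = (word>>20) & 0x3ff = 337
len [11+:9] = (word>>11) & 0x1ff = 86
addr_hi [7+:4] = (word>>7) & 0xf = 5
err [6+:1] = (word>>6) & 0x1 = 1
opcode [0+:6] = (word>>0) & 0x3f = 25  ←
opcode signed 6b, MSB=0: value = 25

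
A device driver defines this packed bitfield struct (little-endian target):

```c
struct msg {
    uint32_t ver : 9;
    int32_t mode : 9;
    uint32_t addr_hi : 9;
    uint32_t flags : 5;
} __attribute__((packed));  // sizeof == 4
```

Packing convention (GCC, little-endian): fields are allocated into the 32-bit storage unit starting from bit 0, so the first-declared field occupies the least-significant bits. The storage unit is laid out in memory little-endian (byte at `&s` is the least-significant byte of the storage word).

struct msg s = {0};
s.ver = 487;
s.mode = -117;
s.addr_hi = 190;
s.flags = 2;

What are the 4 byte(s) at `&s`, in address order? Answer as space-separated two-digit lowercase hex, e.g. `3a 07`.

e7 17 fb 12

[0+:9] ver=487 & 0x1ff = 0x1e7; word=0x000001e7
[9+:9] mode=-117 & 0x1ff = 0x18b; word=0x000317e7
[18+:9] addr_hi=190 & 0x1ff = 0xbe; word=0x02fb17e7
[27+:5] flags=2 & 0x1f = 0x2; word=0x12fb17e7
word = 0x12fb17e7 → little-endian bytes:
  [0]=0xe7  [1]=0x17  [2]=0xfb  [3]=0x12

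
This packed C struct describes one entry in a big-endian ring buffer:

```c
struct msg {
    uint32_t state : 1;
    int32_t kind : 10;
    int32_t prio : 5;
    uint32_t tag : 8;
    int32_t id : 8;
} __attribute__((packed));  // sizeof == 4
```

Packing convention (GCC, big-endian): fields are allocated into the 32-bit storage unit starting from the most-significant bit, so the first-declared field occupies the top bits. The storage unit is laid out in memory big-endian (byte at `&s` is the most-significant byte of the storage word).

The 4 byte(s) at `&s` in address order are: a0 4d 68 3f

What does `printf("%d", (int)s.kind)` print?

258

[0]=0xa0 [1]=0x4d [2]=0x68 [3]=0x3f (big-endian) → word 0xa04d683f
state [31+:1] = (word>>31) & 0x1 = 1
kind [21+:10] = (word>>21) & 0x3ff = 258  ←
prio [16+:5] = (word>>16) & 0x1f = 13
tag [8+:8] = (word>>8) & 0xff = 104
id [0+:8] = (word>>0) & 0xff = 63
kind signed 10b, MSB=0: value = 258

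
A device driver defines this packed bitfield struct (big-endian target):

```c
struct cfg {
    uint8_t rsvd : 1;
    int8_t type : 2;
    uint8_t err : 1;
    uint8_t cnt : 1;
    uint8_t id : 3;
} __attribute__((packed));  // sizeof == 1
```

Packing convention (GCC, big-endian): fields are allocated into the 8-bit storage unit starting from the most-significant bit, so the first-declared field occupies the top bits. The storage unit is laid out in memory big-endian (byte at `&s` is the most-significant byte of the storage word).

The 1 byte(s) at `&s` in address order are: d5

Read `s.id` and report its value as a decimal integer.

5

[0]=0xd5 (big-endian) → word 0xd5
rsvd:1 @ bit 7 → (0xd5>>7)&0x1 = 0x1
type:2 @ bit 5 → (0xd5>>5)&0x3 = 0x2
err:1 @ bit 4 → (0xd5>>4)&0x1 = 0x1
cnt:1 @ bit 3 → (0xd5>>3)&0x1 = 0x0
id:3 @ bit 0 → (0xd5>>0)&0x7 = 0x5  ←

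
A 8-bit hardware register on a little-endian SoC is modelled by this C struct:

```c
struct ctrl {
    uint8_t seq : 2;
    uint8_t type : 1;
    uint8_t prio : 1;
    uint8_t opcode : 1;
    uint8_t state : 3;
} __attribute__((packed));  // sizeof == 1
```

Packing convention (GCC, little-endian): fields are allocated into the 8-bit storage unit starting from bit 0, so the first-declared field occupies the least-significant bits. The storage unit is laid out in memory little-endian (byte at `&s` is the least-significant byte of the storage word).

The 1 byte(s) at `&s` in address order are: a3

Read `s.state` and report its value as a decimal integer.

5

[0]=0xa3 (little-endian) → word 0xa3
seq:2 @ bit 0 → (0xa3>>0)&0x3 = 0x3
type:1 @ bit 2 → (0xa3>>2)&0x1 = 0x0
prio:1 @ bit 3 → (0xa3>>3)&0x1 = 0x0
opcode:1 @ bit 4 → (0xa3>>4)&0x1 = 0x0
state:3 @ bit 5 → (0xa3>>5)&0x7 = 0x5  ←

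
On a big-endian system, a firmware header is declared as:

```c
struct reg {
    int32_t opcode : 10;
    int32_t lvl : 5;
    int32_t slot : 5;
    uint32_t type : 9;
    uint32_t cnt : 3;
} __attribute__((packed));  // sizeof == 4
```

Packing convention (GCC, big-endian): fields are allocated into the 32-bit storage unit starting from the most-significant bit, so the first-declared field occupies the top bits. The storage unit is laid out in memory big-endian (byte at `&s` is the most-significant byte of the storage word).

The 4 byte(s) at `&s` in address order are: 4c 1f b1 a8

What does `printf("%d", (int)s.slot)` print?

[0]=0x4c [1]=0x1f [2]=0xb1 [3]=0xa8 (big-endian) → word 0x4c1fb1a8
opcode [22+:10] = (word>>22) & 0x3ff = 304
lvl [17+:5] = (word>>17) & 0x1f = 15
slot [12+:5] = (word>>12) & 0x1f = 27  ←
type [3+:9] = (word>>3) & 0x1ff = 53
cnt [0+:3] = (word>>0) & 0x7 = 0
slot signed 5b, MSB=1: 27 - 32 = -5

-5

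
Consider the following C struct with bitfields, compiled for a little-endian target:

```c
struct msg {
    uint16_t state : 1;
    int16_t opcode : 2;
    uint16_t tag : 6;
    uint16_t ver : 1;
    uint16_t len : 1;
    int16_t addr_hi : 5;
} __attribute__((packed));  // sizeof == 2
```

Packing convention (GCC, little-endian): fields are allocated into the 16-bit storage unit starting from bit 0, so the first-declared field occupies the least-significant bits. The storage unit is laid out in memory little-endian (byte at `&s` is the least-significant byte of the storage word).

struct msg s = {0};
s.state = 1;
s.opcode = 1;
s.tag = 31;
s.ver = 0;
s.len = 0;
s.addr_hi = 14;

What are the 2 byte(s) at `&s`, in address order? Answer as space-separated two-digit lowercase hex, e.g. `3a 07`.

state:1 = 1 → 0x1 << 0 → word 0x0001
opcode:2 = 1 → 0x1 << 1 → word 0x0003
tag:6 = 31 → 0x1f << 3 → word 0x00fb
ver:1 = 0 → 0x0 << 9 → word 0x00fb
len:1 = 0 → 0x0 << 10 → word 0x00fb
addr_hi:5 = 14 → 0xe << 11 → word 0x70fb
word = 0x70fb → little-endian bytes:
  [0]=0xfb  [1]=0x70

fb 70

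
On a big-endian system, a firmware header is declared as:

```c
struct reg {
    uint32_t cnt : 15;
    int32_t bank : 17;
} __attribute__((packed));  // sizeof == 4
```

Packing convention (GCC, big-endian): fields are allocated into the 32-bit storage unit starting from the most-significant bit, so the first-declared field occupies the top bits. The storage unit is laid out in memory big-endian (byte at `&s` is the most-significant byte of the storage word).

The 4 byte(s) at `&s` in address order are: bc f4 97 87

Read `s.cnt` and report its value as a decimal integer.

24186

[0]=0xbc [1]=0xf4 [2]=0x97 [3]=0x87 (big-endian) → word 0xbcf49787
cnt:15 @ bit 17 → (0xbcf49787>>17)&0x7fff = 0x5e7a  ←
bank:17 @ bit 0 → (0xbcf49787>>0)&0x1ffff = 0x9787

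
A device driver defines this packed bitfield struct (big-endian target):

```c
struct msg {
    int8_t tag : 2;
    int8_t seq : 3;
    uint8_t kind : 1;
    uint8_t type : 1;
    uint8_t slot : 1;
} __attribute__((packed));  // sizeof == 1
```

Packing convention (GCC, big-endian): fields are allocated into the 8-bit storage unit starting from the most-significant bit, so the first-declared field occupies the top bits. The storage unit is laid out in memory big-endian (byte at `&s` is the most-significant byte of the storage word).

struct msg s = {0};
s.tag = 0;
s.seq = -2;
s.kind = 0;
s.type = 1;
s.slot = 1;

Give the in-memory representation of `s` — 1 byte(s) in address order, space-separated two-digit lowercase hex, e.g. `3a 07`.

33

[6+:2] tag=0 & 0x3 = 0x0; word=0x00
[3+:3] seq=-2 & 0x7 = 0x6; word=0x30
[2+:1] kind=0 & 0x1 = 0x0; word=0x30
[1+:1] type=1 & 0x1 = 0x1; word=0x32
[0+:1] slot=1 & 0x1 = 0x1; word=0x33
word = 0x33 → big-endian bytes:
  [0]=0x33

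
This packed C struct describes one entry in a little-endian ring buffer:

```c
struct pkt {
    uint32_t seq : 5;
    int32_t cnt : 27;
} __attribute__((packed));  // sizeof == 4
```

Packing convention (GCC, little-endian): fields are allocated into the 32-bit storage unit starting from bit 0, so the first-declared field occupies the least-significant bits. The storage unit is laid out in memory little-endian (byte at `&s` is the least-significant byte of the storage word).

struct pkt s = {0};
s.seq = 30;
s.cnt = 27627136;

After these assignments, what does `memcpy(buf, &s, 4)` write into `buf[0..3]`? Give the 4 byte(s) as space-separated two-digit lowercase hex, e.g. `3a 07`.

1e d0 b1 34

seq:5 = 30 → 0x1e << 0 → word 0x0000001e
cnt:27 = 27627136 → 0x1a58e80 << 5 → word 0x34b1d01e
word = 0x34b1d01e → little-endian bytes:
  [0]=0x1e  [1]=0xd0  [2]=0xb1  [3]=0x34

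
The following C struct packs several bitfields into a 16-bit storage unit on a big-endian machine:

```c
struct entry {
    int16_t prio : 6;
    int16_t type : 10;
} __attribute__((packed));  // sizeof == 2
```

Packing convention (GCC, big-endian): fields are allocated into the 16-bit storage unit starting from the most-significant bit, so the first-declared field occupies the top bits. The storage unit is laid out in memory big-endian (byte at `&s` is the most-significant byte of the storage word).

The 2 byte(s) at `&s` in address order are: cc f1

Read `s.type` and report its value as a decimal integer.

[0]=0xcc [1]=0xf1 (big-endian) → word 0xccf1
prio:6 @ bit 10 → (0xccf1>>10)&0x3f = 0x33
type:10 @ bit 0 → (0xccf1>>0)&0x3ff = 0xf1  ←
type signed 10b, MSB=0: value = 241

241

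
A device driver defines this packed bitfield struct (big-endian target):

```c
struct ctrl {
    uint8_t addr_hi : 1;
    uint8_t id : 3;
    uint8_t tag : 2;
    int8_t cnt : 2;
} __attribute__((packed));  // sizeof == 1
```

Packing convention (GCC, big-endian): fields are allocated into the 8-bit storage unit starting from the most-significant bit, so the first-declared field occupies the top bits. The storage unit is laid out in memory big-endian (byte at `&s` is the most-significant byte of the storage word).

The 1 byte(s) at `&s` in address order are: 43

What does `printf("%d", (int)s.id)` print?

[0]=0x43 (big-endian) → word 0x43
addr_hi:1 @ bit 7 → (0x43>>7)&0x1 = 0x0
id:3 @ bit 4 → (0x43>>4)&0x7 = 0x4  ←
tag:2 @ bit 2 → (0x43>>2)&0x3 = 0x0
cnt:2 @ bit 0 → (0x43>>0)&0x3 = 0x3

4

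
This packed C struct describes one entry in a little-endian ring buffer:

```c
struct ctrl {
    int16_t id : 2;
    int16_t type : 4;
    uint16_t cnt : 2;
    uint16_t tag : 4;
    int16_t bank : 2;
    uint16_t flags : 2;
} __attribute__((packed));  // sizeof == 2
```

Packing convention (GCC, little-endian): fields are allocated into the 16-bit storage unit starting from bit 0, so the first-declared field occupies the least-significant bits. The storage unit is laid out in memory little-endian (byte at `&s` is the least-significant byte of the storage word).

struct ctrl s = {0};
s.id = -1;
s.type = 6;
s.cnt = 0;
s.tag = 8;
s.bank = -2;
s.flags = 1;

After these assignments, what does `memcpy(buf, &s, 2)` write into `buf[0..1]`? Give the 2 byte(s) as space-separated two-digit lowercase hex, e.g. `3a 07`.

1b 68

id (2b) val=-1 bits=0x3 at bit 0: 0x0003
type (4b) val=6 bits=0x6 at bit 2: 0x001b
cnt (2b) val=0 bits=0x0 at bit 6: 0x001b
tag (4b) val=8 bits=0x8 at bit 8: 0x081b
bank (2b) val=-2 bits=0x2 at bit 12: 0x281b
flags (2b) val=1 bits=0x1 at bit 14: 0x681b
word = 0x681b → little-endian bytes:
  [0]=0x1b  [1]=0x68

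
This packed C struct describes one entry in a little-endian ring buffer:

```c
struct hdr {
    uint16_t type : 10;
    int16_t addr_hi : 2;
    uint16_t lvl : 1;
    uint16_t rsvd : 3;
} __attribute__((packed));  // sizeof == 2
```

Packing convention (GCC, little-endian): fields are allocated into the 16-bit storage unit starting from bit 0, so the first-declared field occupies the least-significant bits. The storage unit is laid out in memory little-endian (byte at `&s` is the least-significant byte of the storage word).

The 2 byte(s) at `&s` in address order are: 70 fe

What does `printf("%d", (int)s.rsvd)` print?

[0]=0x70 [1]=0xfe (little-endian) → word 0xfe70
type:10 @ bit 0 → (0xfe70>>0)&0x3ff = 0x270
addr_hi:2 @ bit 10 → (0xfe70>>10)&0x3 = 0x3
lvl:1 @ bit 12 → (0xfe70>>12)&0x1 = 0x1
rsvd:3 @ bit 13 → (0xfe70>>13)&0x7 = 0x7  ←

7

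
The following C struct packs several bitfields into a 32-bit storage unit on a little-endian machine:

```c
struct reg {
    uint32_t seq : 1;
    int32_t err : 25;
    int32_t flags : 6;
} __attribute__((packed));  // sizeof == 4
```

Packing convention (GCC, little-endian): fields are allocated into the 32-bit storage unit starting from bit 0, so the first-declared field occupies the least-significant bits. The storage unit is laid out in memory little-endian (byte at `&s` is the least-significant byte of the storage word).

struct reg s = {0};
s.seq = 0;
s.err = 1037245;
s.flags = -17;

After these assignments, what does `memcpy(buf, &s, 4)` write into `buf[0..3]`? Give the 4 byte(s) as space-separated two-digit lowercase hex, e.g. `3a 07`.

7a a7 1f bc

[0+:1] seq=0 & 0x1 = 0x0; word=0x00000000
[1+:25] err=1037245 & 0x1ffffff = 0xfd3bd; word=0x001fa77a
[26+:6] flags=-17 & 0x3f = 0x2f; word=0xbc1fa77a
word = 0xbc1fa77a → little-endian bytes:
  [0]=0x7a  [1]=0xa7  [2]=0x1f  [3]=0xbc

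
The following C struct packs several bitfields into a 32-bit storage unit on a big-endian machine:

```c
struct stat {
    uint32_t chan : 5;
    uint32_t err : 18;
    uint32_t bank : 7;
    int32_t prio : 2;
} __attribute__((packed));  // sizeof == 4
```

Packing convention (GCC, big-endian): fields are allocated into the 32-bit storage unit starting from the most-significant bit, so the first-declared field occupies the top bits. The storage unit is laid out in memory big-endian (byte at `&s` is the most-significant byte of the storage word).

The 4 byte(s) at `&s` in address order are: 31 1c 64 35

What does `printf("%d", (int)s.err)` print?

36402

[0]=0x31 [1]=0x1c [2]=0x64 [3]=0x35 (big-endian) → word 0x311c6435
chan:5 @ bit 27 → (0x311c6435>>27)&0x1f = 0x6
err:18 @ bit 9 → (0x311c6435>>9)&0x3ffff = 0x8e32  ←
bank:7 @ bit 2 → (0x311c6435>>2)&0x7f = 0xd
prio:2 @ bit 0 → (0x311c6435>>0)&0x3 = 0x1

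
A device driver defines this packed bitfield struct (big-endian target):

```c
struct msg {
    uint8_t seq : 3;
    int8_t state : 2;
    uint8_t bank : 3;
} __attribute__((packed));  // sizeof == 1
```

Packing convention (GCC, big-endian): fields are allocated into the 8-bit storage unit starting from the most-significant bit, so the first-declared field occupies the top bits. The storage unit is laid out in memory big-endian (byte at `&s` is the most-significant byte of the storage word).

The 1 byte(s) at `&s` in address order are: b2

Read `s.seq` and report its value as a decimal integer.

5

[0]=0xb2 (big-endian) → word 0xb2
seq:3 @ bit 5 → (0xb2>>5)&0x7 = 0x5  ←
state:2 @ bit 3 → (0xb2>>3)&0x3 = 0x2
bank:3 @ bit 0 → (0xb2>>0)&0x7 = 0x2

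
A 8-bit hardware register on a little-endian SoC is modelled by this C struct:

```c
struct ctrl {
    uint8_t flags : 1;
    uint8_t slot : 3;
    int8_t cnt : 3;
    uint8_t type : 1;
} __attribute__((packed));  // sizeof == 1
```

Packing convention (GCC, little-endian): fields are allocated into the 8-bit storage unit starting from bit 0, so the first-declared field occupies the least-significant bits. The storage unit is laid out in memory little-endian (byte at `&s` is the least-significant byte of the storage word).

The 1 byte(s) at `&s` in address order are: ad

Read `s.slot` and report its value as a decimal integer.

[0]=0xad (little-endian) → word 0xad
flags:1 @ bit 0 → (0xad>>0)&0x1 = 0x1
slot:3 @ bit 1 → (0xad>>1)&0x7 = 0x6  ←
cnt:3 @ bit 4 → (0xad>>4)&0x7 = 0x2
type:1 @ bit 7 → (0xad>>7)&0x1 = 0x1

6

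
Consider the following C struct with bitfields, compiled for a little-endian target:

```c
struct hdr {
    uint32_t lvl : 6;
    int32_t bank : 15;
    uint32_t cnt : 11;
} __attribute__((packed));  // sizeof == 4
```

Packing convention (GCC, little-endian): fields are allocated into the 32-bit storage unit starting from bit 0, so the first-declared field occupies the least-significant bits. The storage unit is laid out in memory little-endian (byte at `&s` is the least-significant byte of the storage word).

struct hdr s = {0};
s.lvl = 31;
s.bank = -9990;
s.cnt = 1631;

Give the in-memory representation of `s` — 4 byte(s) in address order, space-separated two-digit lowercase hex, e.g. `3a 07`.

9f 3e f6 cb

lvl:6 = 31 → 0x1f << 0 → word 0x0000001f
bank:15 = -9990 → 0x58fa << 6 → word 0x00163e9f
cnt:11 = 1631 → 0x65f << 21 → word 0xcbf63e9f
word = 0xcbf63e9f → little-endian bytes:
  [0]=0x9f  [1]=0x3e  [2]=0xf6  [3]=0xcb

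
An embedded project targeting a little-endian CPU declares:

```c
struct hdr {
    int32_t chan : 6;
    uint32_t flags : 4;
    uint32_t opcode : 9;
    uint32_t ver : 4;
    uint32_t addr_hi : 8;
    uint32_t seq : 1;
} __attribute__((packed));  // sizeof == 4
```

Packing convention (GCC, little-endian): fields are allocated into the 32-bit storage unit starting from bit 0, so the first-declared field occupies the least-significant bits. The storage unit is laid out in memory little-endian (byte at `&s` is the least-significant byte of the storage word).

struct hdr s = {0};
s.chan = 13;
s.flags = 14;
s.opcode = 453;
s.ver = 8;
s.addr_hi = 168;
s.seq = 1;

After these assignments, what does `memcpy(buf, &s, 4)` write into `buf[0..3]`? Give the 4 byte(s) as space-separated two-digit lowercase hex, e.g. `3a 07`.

[0+:6] chan=13 & 0x3f = 0xd; word=0x0000000d
[6+:4] flags=14 & 0xf = 0xe; word=0x0000038d
[10+:9] opcode=453 & 0x1ff = 0x1c5; word=0x0007178d
[19+:4] ver=8 & 0xf = 0x8; word=0x0047178d
[23+:8] addr_hi=168 & 0xff = 0xa8; word=0x5447178d
[31+:1] seq=1 & 0x1 = 0x1; word=0xd447178d
word = 0xd447178d → little-endian bytes:
  [0]=0x8d  [1]=0x17  [2]=0x47  [3]=0xd4

8d 17 47 d4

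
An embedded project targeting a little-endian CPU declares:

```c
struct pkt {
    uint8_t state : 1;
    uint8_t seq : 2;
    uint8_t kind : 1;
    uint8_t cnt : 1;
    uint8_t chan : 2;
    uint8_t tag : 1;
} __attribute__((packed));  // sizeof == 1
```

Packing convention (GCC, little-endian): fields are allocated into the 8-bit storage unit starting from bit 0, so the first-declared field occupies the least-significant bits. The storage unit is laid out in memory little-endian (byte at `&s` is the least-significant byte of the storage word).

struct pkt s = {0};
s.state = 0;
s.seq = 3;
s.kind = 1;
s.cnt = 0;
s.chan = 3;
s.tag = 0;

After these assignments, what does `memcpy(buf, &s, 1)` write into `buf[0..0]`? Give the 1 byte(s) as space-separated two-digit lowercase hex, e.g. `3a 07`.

[0+:1] state=0 & 0x1 = 0x0; word=0x00
[1+:2] seq=3 & 0x3 = 0x3; word=0x06
[3+:1] kind=1 & 0x1 = 0x1; word=0x0e
[4+:1] cnt=0 & 0x1 = 0x0; word=0x0e
[5+:2] chan=3 & 0x3 = 0x3; word=0x6e
[7+:1] tag=0 & 0x1 = 0x0; word=0x6e
word = 0x6e → little-endian bytes:
  [0]=0x6e

6e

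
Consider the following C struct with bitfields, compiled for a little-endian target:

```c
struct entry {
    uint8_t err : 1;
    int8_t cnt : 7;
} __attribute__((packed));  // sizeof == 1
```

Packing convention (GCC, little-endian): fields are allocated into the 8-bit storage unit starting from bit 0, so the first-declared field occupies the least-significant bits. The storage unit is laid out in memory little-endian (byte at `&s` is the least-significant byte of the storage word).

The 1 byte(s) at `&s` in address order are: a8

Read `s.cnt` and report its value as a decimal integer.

[0]=0xa8 (little-endian) → word 0xa8
err [0+:1] = (word>>0) & 0x1 = 0
cnt [1+:7] = (word>>1) & 0x7f = 84  ←
cnt signed 7b, MSB=1: 84 - 128 = -44

-44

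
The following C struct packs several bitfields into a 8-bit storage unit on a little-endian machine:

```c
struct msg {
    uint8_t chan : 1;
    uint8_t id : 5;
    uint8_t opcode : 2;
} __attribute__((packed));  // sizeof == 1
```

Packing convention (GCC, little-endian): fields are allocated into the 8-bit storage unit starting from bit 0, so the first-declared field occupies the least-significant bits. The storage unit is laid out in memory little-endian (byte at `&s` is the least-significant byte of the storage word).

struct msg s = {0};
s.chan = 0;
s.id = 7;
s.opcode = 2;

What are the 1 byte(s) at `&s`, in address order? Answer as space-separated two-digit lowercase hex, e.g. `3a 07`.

chan (1b) val=0 bits=0x0 at bit 0: 0x00
id (5b) val=7 bits=0x7 at bit 1: 0x0e
opcode (2b) val=2 bits=0x2 at bit 6: 0x8e
word = 0x8e → little-endian bytes:
  [0]=0x8e

8e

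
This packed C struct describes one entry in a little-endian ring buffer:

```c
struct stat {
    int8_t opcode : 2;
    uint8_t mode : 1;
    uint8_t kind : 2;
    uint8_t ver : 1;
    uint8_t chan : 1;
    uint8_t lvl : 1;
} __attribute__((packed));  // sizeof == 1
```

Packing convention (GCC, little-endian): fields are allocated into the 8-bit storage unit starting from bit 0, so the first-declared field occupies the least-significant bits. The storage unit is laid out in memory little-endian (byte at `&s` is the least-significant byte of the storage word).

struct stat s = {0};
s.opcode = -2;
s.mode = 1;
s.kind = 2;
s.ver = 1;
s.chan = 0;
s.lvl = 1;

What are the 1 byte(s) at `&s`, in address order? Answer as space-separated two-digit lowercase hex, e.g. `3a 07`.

opcode:2 = -2 → 0x2 << 0 → word 0x02
mode:1 = 1 → 0x1 << 2 → word 0x06
kind:2 = 2 → 0x2 << 3 → word 0x16
ver:1 = 1 → 0x1 << 5 → word 0x36
chan:1 = 0 → 0x0 << 6 → word 0x36
lvl:1 = 1 → 0x1 << 7 → word 0xb6
word = 0xb6 → little-endian bytes:
  [0]=0xb6

b6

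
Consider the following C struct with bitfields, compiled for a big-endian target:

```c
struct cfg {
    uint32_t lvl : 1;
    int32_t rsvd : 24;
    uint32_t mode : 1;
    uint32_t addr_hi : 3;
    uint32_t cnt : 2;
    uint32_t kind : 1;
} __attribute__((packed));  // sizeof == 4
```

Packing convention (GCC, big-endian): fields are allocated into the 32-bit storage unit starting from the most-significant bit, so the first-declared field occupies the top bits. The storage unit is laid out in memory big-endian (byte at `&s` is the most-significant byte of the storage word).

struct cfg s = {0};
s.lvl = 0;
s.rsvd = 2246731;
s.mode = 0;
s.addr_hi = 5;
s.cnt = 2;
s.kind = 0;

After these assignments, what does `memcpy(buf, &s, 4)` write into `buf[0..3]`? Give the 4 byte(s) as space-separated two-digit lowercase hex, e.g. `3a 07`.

11 24 25 ac

lvl (1b) val=0 bits=0x0 at bit 31: 0x00000000
rsvd (24b) val=2246731 bits=0x22484b at bit 7: 0x11242580
mode (1b) val=0 bits=0x0 at bit 6: 0x11242580
addr_hi (3b) val=5 bits=0x5 at bit 3: 0x112425a8
cnt (2b) val=2 bits=0x2 at bit 1: 0x112425ac
kind (1b) val=0 bits=0x0 at bit 0: 0x112425ac
word = 0x112425ac → big-endian bytes:
  [0]=0x11  [1]=0x24  [2]=0x25  [3]=0xac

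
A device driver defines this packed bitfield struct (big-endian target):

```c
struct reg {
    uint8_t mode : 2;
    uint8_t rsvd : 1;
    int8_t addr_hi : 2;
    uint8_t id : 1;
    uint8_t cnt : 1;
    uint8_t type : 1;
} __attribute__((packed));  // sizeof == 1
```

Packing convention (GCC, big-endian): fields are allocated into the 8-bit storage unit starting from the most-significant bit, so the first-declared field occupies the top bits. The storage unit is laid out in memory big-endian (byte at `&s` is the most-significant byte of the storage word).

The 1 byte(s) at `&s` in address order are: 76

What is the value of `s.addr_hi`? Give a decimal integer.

-2

[0]=0x76 (big-endian) → word 0x76
mode [6+:2] = (word>>6) & 0x3 = 1
rsvd [5+:1] = (word>>5) & 0x1 = 1
addr_hi [3+:2] = (word>>3) & 0x3 = 2  ←
id [2+:1] = (word>>2) & 0x1 = 1
cnt [1+:1] = (word>>1) & 0x1 = 1
type [0+:1] = (word>>0) & 0x1 = 0
addr_hi signed 2b, MSB=1: 2 - 4 = -2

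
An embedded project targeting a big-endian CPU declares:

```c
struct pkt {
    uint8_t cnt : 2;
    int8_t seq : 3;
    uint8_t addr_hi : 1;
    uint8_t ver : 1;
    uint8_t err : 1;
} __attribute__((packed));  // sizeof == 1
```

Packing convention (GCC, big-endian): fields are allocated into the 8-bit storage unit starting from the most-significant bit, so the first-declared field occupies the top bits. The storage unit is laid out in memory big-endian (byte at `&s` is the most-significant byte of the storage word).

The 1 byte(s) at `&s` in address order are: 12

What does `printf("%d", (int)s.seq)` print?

2

[0]=0x12 (big-endian) → word 0x12
cnt [6+:2] = (word>>6) & 0x3 = 0
seq [3+:3] = (word>>3) & 0x7 = 2  ←
addr_hi [2+:1] = (word>>2) & 0x1 = 0
ver [1+:1] = (word>>1) & 0x1 = 1
err [0+:1] = (word>>0) & 0x1 = 0
seq signed 3b, MSB=0: value = 2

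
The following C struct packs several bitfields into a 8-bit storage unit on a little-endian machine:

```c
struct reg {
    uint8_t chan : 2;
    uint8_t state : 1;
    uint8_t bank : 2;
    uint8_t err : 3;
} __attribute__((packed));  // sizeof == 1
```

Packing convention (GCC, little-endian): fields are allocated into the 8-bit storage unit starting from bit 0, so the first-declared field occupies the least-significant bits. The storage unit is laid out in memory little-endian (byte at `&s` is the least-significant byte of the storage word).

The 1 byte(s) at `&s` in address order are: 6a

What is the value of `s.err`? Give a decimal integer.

[0]=0x6a (little-endian) → word 0x6a
chan:2 @ bit 0 → (0x6a>>0)&0x3 = 0x2
state:1 @ bit 2 → (0x6a>>2)&0x1 = 0x0
bank:2 @ bit 3 → (0x6a>>3)&0x3 = 0x1
err:3 @ bit 5 → (0x6a>>5)&0x7 = 0x3  ←

3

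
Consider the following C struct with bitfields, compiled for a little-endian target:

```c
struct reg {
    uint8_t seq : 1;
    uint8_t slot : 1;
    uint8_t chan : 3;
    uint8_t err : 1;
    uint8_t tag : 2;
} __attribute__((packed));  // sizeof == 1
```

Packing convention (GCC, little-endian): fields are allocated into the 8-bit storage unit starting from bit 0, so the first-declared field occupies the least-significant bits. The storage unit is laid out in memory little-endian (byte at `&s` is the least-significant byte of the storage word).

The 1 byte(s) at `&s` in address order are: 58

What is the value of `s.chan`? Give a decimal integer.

6

[0]=0x58 (little-endian) → word 0x58
seq:1 @ bit 0 → (0x58>>0)&0x1 = 0x0
slot:1 @ bit 1 → (0x58>>1)&0x1 = 0x0
chan:3 @ bit 2 → (0x58>>2)&0x7 = 0x6  ←
err:1 @ bit 5 → (0x58>>5)&0x1 = 0x0
tag:2 @ bit 6 → (0x58>>6)&0x3 = 0x1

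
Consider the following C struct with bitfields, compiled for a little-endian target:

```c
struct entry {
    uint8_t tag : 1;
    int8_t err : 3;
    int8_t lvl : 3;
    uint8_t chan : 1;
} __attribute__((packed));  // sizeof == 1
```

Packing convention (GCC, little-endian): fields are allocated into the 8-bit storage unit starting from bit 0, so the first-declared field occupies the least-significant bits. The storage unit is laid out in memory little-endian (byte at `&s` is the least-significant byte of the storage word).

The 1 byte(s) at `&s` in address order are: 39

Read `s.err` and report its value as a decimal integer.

-4

[0]=0x39 (little-endian) → word 0x39
tag:1 @ bit 0 → (0x39>>0)&0x1 = 0x1
err:3 @ bit 1 → (0x39>>1)&0x7 = 0x4  ←
lvl:3 @ bit 4 → (0x39>>4)&0x7 = 0x3
chan:1 @ bit 7 → (0x39>>7)&0x1 = 0x0
err signed 3b, MSB=1: 4 - 8 = -4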